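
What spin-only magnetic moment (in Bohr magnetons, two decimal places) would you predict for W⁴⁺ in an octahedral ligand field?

2.83 Bohr magnetons

W⁴⁺: group 6, so d-count = 6 − 4 = 2.
For octahedral d² the high- and low-spin configurations coincide.
Configuration: t₂g² eg⁰ → 2 unpaired electrons.
μ(spin-only) = √[2(2+2)] = √8 ≈ 2.83 Bohr magnetons.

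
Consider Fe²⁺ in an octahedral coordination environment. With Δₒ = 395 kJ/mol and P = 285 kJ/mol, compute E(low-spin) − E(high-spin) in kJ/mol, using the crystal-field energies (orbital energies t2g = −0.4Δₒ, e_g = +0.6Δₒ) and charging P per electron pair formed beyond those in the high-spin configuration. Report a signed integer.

-220

Fe is in group 8, so Fe²⁺ is d⁶ (8 − 2 = 6).
High-spin d⁶ fills as t2g^4 e_g^2 with CFSE 4(−0.4) + 2(+0.6) = -0.4Δₒ = -158 kJ/mol.
Low-spin t2g^6 e_g^0 gives -2.4Δₒ = -948 kJ/mol, but forming 2 extra pairs costs 2P = 570 kJ/mol, so E(LS) = -948 + 570 = -378 kJ/mol.
E(LS) − E(HS) = -378 − (-158) = -220 kJ/mol.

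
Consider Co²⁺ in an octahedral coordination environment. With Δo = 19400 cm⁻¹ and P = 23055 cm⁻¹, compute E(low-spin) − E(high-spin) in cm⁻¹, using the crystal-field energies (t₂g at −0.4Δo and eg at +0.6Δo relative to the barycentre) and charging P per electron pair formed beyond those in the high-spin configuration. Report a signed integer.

Co²⁺: group 9, so d-count = 9 − 2 = 7.
High-spin: t₂g⁵ eg², CFSE = -0.8Δo = -15520 cm⁻¹.
Low-spin: t₂g⁶ eg¹, orbital CFSE = -1.8Δo = -34920 cm⁻¹; plus 1 excess pair × P = +23055 cm⁻¹; total -11865 cm⁻¹.
Thus E(LS) − E(HS) = 3655 cm⁻¹.

3655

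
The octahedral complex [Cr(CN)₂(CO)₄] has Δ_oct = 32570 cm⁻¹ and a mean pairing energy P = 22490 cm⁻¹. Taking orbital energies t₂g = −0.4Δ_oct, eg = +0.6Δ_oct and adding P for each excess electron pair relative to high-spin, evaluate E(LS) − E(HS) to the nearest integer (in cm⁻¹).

Ligand charges: 2×(-1) from CN⁻ and 4×(+0) from CO sum to -2; with overall charge +0, Cr is +2.
Cr is in group 6, so Cr²⁺ is d⁴ (6 − 2 = 4).
High-spin d⁴ fills as t₂g³ eg¹ with CFSE 3(−0.4) + 1(+0.6) = -0.6Δ_oct = -19542 cm⁻¹.
Low-spin t₂g⁴ eg⁰ gives -1.6Δ_oct = -52112 cm⁻¹, but forming 1 extra pair costs 1P = 22490 cm⁻¹, so E(LS) = -52112 + 22490 = -29622 cm⁻¹.
E(LS) − E(HS) = -29622 − (-19542) = -10080 cm⁻¹.

-10080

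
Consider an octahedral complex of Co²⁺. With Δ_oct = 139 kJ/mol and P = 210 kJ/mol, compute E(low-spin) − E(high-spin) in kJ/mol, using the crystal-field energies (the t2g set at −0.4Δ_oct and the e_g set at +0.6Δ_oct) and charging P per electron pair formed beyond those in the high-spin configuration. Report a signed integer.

71

Group 9 minus oxidation state +2 gives a d⁷ configuration for Co²⁺.
High-spin d⁷ fills as t2g^5 e_g^2 with CFSE 5(−0.4) + 2(+0.6) = -0.8Δ_oct = -111 kJ/mol.
Low-spin t2g^6 e_g^1 gives -1.8Δ_oct = -250 kJ/mol, but forming 1 extra pair costs 1P = 210 kJ/mol, so E(LS) = -250 + 210 = -40 kJ/mol.
Thus E(LS) − E(HS) = 71 kJ/mol.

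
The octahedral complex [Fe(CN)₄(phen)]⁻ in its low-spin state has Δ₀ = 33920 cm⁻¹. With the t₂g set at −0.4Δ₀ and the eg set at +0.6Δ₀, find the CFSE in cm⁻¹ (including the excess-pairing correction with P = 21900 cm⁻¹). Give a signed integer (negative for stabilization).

Ligand charges: 4×(-1) from CN⁻ and 1×(+0) from phen sum to -4; with overall charge -1, Fe is +3.
Fe sits in group 8; removing 3 electrons leaves Fe³⁺ with 8 − 3 = 5 d electrons.
Electron filling gives t₂g⁵ eg⁰.
Orbital CFSE = 5(-0.4) + 0(0.6) = -2.0Δ₀ = -2.0 × 33920 = -67840 cm⁻¹.
Pairing penalty: 2 pairs vs 0 in the high-spin reference → 2 extra × P = 43800 cm⁻¹.
Net CFSE = -67840 + 43800 = -24040 cm⁻¹.

-24040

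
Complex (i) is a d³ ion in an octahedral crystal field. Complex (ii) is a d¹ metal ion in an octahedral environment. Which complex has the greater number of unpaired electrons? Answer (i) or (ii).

(i): t₂g³ eg⁰ → 3 unpaired.
(ii): For octahedral d¹ the high- and low-spin configurations coincide; t2g^1 e_g^0 → 1 unpaired.
So (i) has more unpaired electrons.

(i)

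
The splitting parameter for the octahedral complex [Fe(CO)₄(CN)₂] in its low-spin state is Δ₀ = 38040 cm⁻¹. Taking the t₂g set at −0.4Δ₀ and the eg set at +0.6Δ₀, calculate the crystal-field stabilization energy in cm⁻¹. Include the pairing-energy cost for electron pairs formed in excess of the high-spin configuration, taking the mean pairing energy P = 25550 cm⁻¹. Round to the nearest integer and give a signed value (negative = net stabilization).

-40196

Ligand charges: 4×(+0) from CO and 2×(-1) from CN⁻ sum to -2; with overall charge +0, Fe is +2.
Group 8 minus oxidation state +2 gives a d⁶ configuration for Fe²⁺.
Electron filling gives t₂g⁶ eg⁰.
The orbital stabilization is -2.4Δ₀ = -2.4 × 38040 = -91296 cm⁻¹.
Relative to high-spin t₂g⁴ eg² (1 paired), the low-spin configuration has 2 additional pairs, contributing +2 × 25550 = +51100 cm⁻¹.
Net CFSE = -91296 + 51100 = -40196 cm⁻¹.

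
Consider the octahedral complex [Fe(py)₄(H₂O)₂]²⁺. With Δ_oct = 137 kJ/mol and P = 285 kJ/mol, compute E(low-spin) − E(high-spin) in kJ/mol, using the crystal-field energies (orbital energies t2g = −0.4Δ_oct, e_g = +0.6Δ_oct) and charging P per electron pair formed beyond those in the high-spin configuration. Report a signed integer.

Ligand charges: 4×(+0) from py and 2×(+0) from H₂O sum to +0; with overall charge +2, Fe is +2.
Fe sits in group 8; removing 2 electrons leaves Fe²⁺ with 8 − 2 = 6 d electrons.
High-spin d⁶ fills as t2g^4 e_g^2 with CFSE 4(−0.4) + 2(+0.6) = -0.4Δ_oct = -55 kJ/mol.
Low-spin t2g^6 e_g^0 gives -2.4Δ_oct = -329 kJ/mol, but forming 2 extra pairs costs 2P = 570 kJ/mol, so E(LS) = -329 + 570 = 241 kJ/mol.
Thus E(LS) − E(HS) = 296 kJ/mol.

296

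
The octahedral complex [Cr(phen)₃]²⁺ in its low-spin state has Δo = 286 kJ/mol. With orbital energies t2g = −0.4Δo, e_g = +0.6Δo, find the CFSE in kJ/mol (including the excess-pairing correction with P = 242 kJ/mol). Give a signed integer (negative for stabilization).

phen is neutral, so the +2 overall charge sits on Cr: oxidation state +2.
Group 6 minus oxidation state +2 gives a d⁴ configuration for Cr²⁺.
Electron filling gives t2g^4 e_g^0.
The orbital stabilization is -1.6Δo = -1.6 × 286 = -458 kJ/mol.
Pairing penalty: 1 pair vs 0 in the high-spin reference → 1 extra × P = 242 kJ/mol.
Net CFSE = -458 + 242 = -216 kJ/mol.

-216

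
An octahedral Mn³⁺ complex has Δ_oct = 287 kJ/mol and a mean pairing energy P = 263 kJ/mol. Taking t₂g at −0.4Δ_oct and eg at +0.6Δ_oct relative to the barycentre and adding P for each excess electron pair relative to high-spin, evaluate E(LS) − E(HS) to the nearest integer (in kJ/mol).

-24

Mn sits in group 7; removing 3 electrons leaves Mn³⁺ with 7 − 3 = 4 d electrons.
In the high-spin limit (t₂g³ eg¹) the orbital term is -0.6Δ_oct = -172 kJ/mol, with no excess pairing.
Low-spin: t₂g⁴ eg⁰, orbital CFSE = -1.6Δ_oct = -459 kJ/mol; plus 1 excess pair × P = +263 kJ/mol; total -196 kJ/mol.
Thus E(LS) − E(HS) = -24 kJ/mol.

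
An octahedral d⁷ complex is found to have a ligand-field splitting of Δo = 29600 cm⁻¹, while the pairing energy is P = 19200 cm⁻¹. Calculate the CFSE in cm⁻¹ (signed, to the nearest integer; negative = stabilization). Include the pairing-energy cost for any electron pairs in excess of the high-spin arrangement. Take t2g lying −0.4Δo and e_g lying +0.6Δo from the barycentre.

Since Δo = 29600 cm⁻¹ > P = 19200 cm⁻¹, the complex adopts the low-spin configuration.
Configuration: t2g^6 e_g^1.
Orbital CFSE = -1.8Δo = -1.8 × 29600 = -53280 cm⁻¹.
Excess pairs vs high-spin: 3 − 2 = 1; pairing cost = +19200 cm⁻¹.
Net CFSE = -53280 + 19200 = -34080 cm⁻¹.

-34080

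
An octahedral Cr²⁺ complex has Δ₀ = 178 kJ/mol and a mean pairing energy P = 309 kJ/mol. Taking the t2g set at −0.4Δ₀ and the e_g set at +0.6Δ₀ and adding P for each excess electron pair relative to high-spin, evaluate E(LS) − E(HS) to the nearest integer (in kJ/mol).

131

Cr is in group 6, so Cr²⁺ is d⁴ (6 − 2 = 4).
High-spin: t2g^3 e_g^1, CFSE = -0.6Δ₀ = -107 kJ/mol.
Low-spin: t2g^4 e_g^0, orbital CFSE = -1.6Δ₀ = -285 kJ/mol; plus 1 excess pair × P = +309 kJ/mol; total 24 kJ/mol.
The difference is 24 − (-107) = 131 kJ/mol, so high-spin lies lower.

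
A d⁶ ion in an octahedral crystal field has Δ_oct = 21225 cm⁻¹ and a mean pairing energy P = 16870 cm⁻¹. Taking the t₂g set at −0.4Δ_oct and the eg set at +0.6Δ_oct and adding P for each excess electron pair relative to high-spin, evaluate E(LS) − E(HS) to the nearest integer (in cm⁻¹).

-8710

High-spin d⁶ fills as t₂g⁴ eg² with CFSE 4(−0.4) + 2(+0.6) = -0.4Δ_oct = -8490 cm⁻¹.
Low-spin t₂g⁶ eg⁰ gives -2.4Δ_oct = -50940 cm⁻¹, but forming 2 extra pairs costs 2P = 33740 cm⁻¹, so E(LS) = -50940 + 33740 = -17200 cm⁻¹.
Thus E(LS) − E(HS) = -8710 cm⁻¹.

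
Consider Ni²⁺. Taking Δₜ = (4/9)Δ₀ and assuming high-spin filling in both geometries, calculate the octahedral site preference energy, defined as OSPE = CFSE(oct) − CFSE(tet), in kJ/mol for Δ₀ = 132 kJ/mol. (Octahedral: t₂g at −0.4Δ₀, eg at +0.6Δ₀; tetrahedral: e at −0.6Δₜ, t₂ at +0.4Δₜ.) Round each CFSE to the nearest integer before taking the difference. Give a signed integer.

Ni sits in group 10; removing 2 electrons leaves Ni²⁺ with 10 − 2 = 8 d electrons.
Octahedral (high-spin): t2g^6 e_g^2, CFSE = 6(−0.4) + 2(+0.6) = -1.2Δ₀ = -1.2 × 132 = -158 kJ/mol.
Tetrahedral: e^4 t2^4, CFSE = 4(−0.6) + 4(+0.4) = -0.8Δₜ = -0.8 × (4/9) × 132 = -47 kJ/mol.
OSPE = CFSE(oct) − CFSE(tet) = -158 − (-47) = -111 kJ/mol.

-111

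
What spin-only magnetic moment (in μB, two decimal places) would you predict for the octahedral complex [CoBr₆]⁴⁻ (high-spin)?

3.87 μB

Each Br⁻ contributes -1; 6 × (-1) = -6. With overall charge -4, Co is in the +2 oxidation state.
Group 9 minus oxidation state +2 gives a d⁷ configuration for Co²⁺.
Configuration: t₂g⁵ eg² → 3 unpaired electrons.
μ(spin-only) = √[3(3+2)] = √15 ≈ 3.87 μB.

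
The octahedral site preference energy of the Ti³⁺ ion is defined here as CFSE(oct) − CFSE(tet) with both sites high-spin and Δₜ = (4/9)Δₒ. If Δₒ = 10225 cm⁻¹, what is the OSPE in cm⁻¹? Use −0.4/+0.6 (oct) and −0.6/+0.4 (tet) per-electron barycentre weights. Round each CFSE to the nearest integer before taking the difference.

Group 4 minus oxidation state +3 gives a d¹ configuration for Ti³⁺.
In an octahedral site d¹ (HS) is t2g^1 e_g^0, giving CFSE(oct) = -0.4Δₒ = -4090 cm⁻¹.
Tetrahedral: e^1 t2^0, CFSE = 1(−0.6) + 0(+0.4) = -0.6Δₜ = -0.6 × (4/9) × 10225 = -2727 cm⁻¹.
OSPE = CFSE(oct) − CFSE(tet) = -4090 − (-2727) = -1363 cm⁻¹.

-1363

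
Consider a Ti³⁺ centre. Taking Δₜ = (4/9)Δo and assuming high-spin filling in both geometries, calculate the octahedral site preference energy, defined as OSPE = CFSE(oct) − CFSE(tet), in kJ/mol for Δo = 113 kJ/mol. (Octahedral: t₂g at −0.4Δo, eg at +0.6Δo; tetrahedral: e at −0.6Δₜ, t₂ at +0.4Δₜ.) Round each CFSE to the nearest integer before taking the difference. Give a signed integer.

Ti is in group 4, so Ti³⁺ is d¹ (4 − 3 = 1).
Octahedral high-spin t2g^1 e_g^0: CFSE = -0.4 × 113 = -45 kJ/mol.
Tetrahedral: e^1 t2^0, CFSE = 1(−0.6) + 0(+0.4) = -0.6Δₜ = -0.6 × (4/9) × 113 = -30 kJ/mol.
Subtracting, OSPE = -45 − (-30) = -15 kJ/mol.

-15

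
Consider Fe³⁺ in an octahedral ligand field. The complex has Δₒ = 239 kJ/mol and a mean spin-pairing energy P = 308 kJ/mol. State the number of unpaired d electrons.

5

Fe³⁺: group 8, so d-count = 8 − 3 = 5.
Here Δₒ < P (239 < 308), so the high-spin state is favoured.
Configuration: t2g^3 e_g^2.
Unpaired electrons: 5.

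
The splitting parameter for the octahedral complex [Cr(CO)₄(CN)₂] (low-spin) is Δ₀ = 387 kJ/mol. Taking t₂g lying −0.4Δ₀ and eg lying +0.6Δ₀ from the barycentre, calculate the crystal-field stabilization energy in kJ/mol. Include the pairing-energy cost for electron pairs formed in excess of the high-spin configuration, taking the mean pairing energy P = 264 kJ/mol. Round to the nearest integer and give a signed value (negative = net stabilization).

Ligand charges: 4×(+0) from CO and 2×(-1) from CN⁻ sum to -2; with overall charge +0, Cr is +2.
Group 6 minus oxidation state +2 gives a d⁴ configuration for Cr²⁺.
Electron filling gives t₂g⁴ eg⁰.
Orbital CFSE = 4(-0.4) + 0(0.6) = -1.6Δ₀ = -1.6 × 387 = -619 kJ/mol.
Pairing penalty: 1 pair vs 0 in the high-spin reference → 1 extra × P = 264 kJ/mol.
Combining: -619 + 264 = -355 kJ/mol.

-355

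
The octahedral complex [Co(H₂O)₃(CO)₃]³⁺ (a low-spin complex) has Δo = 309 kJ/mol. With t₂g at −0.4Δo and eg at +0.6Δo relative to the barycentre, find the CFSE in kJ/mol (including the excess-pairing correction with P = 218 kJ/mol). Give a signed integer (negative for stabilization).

-306

Ligand charges: 3×(+0) from H₂O and 3×(+0) from CO sum to +0; with overall charge +3, Co is +3.
Co³⁺: group 9, so d-count = 9 − 3 = 6.
The d⁶ electrons fill as t₂g⁶ eg⁰.
Orbital CFSE = 6(-0.4) + 0(0.6) = -2.4Δo = -2.4 × 309 = -742 kJ/mol.
High-spin d⁶ would be t₂g⁴ eg² with 1 pair; low-spin has 3, so 2 excess pairs cost +2P = +436 kJ/mol.
Overall CFSE = -742 + 436 = -306 kJ/mol.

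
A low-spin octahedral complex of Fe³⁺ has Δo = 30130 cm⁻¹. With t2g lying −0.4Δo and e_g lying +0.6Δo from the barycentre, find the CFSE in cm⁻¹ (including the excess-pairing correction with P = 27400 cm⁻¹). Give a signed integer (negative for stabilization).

-5460

Fe sits in group 8; removing 3 electrons leaves Fe³⁺ with 8 − 3 = 5 d electrons.
The d⁵ electrons fill as t2g^5 e_g^0.
Orbital CFSE = 5(-0.4) + 0(0.6) = -2.0Δo = -2.0 × 30130 = -60260 cm⁻¹.
Relative to high-spin t2g^3 e_g^2 (0 paired), the low-spin configuration has 2 additional pairs, contributing +2 × 27400 = +54800 cm⁻¹.
Overall CFSE = -60260 + 54800 = -5460 cm⁻¹.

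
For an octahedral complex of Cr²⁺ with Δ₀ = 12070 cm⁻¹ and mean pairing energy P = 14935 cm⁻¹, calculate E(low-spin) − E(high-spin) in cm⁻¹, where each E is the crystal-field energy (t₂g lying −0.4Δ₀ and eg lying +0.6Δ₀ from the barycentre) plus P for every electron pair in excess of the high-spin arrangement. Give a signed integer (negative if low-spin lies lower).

Cr sits in group 6; removing 2 electrons leaves Cr²⁺ with 6 − 2 = 4 d electrons.
High-spin d⁴ fills as t₂g³ eg¹ with CFSE 3(−0.4) + 1(+0.6) = -0.6Δ₀ = -7242 cm⁻¹.
Low-spin: t₂g⁴ eg⁰, orbital CFSE = -1.6Δ₀ = -19312 cm⁻¹; plus 1 excess pair × P = +14935 cm⁻¹; total -4377 cm⁻¹.
E(LS) − E(HS) = -4377 − (-7242) = 2865 cm⁻¹.

2865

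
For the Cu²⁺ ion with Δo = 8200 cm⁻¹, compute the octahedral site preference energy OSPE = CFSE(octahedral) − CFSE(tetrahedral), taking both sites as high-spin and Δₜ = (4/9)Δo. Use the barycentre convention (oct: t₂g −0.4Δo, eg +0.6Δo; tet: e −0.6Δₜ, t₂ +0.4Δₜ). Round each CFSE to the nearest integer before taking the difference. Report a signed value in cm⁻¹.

Group 11 minus oxidation state +2 gives a d⁹ configuration for Cu²⁺.
Octahedral high-spin t2g^6 e_g^3: CFSE = -0.6 × 8200 = -4920 cm⁻¹.
Tetrahedral: e^4 t2^5, CFSE = 4(−0.6) + 5(+0.4) = -0.4Δₜ = -0.4 × (4/9) × 8200 = -1458 cm⁻¹.
OSPE = CFSE(oct) − CFSE(tet) = -4920 − (-1458) = -3462 cm⁻¹.

-3462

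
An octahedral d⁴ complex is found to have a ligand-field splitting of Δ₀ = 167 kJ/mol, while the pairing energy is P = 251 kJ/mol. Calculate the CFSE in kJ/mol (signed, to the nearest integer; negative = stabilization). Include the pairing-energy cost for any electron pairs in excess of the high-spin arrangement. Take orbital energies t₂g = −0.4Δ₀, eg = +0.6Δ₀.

With Δ₀ < P the complex is high-spin.
That gives t₂g³ eg¹.
Orbital CFSE = -0.6Δ₀ = -0.6 × 167 = -100 kJ/mol.
High-spin has no excess pairs, so no pairing correction applies.

-100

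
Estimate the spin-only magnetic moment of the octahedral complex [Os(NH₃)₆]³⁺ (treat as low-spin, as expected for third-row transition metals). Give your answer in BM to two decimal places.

1.73 BM

NH₃ is neutral, so the +3 overall charge sits on Os: oxidation state +3.
Group 8 minus oxidation state +3 gives a d⁵ configuration for Os³⁺.
Configuration: t₂g⁵ eg⁰ → 1 unpaired electron.
μ(spin-only) = √[1(1+2)] = √3 ≈ 1.73 BM.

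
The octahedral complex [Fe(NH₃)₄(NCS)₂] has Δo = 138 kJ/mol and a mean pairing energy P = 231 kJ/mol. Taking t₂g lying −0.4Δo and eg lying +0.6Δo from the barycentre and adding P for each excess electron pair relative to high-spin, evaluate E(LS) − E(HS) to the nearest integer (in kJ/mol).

186

Ligand charges: 4×(+0) from NH₃ and 2×(-1) from NCS⁻ sum to -2; with overall charge +0, Fe is +2.
Fe is in group 8, so Fe²⁺ is d⁶ (8 − 2 = 6).
High-spin d⁶ fills as t₂g⁴ eg² with CFSE 4(−0.4) + 2(+0.6) = -0.4Δo = -55 kJ/mol.
Low-spin: t₂g⁶ eg⁰, orbital CFSE = -2.4Δo = -331 kJ/mol; plus 2 excess pairs × P = +462 kJ/mol; total 131 kJ/mol.
E(LS) − E(HS) = 131 − (-55) = 186 kJ/mol.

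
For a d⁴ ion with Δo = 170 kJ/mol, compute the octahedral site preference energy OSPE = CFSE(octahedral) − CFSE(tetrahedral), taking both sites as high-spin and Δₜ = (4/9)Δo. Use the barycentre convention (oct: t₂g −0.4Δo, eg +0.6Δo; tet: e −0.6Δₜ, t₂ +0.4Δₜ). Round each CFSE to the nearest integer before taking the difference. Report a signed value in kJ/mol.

In an octahedral site d⁴ (HS) is t2g^3 e_g^1, giving CFSE(oct) = -0.6Δo = -102 kJ/mol.
Tetrahedral: e^2 t2^2, CFSE = 2(−0.6) + 2(+0.4) = -0.4Δₜ = -0.4 × (4/9) × 170 = -30 kJ/mol.
Subtracting, OSPE = -102 − (-30) = -72 kJ/mol.

-72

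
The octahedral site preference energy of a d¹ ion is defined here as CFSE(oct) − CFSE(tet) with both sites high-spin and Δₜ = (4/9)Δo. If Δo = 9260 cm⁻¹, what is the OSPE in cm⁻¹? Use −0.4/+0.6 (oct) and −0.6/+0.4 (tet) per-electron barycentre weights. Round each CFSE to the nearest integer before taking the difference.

In an octahedral site d¹ (HS) is t₂g¹ eg⁰, giving CFSE(oct) = -0.4Δo = -3704 cm⁻¹.
Tetrahedral: e¹ t₂⁰, CFSE = 1(−0.6) + 0(+0.4) = -0.6Δₜ = -0.6 × (4/9) × 9260 = -2469 cm⁻¹.
Subtracting, OSPE = -3704 − (-2469) = -1235 cm⁻¹.

-1235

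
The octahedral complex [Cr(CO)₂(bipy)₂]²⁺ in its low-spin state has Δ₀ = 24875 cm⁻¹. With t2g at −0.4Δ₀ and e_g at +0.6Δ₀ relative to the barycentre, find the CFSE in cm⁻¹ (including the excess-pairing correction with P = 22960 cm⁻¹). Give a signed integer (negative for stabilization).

Ligand charges: 2×(+0) from CO and 2×(+0) from bipy sum to +0; with overall charge +2, Cr is +2.
Cr sits in group 6; removing 2 electrons leaves Cr²⁺ with 6 − 2 = 4 d electrons.
Configuration: t2g^4 e_g^0.
CFSE(orbital) = 4×(-0.4Δ₀) + 0×(0.6Δ₀) = -1.6Δ₀; with Δ₀ = 24875 cm⁻¹ that is -39800 cm⁻¹.
Relative to high-spin t2g^3 e_g^1 (0 paired), the low-spin configuration has 1 additional pair, contributing +1 × 22960 = +22960 cm⁻¹.
Overall CFSE = -39800 + 22960 = -16840 cm⁻¹.

-16840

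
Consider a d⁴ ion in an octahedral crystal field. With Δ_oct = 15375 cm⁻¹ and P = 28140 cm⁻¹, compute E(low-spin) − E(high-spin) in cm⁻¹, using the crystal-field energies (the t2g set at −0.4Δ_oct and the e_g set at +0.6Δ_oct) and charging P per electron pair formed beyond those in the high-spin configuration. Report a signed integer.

12765

High-spin: t2g^3 e_g^1, CFSE = -0.6Δ_oct = -9225 cm⁻¹.
Low-spin: t2g^4 e_g^0, orbital CFSE = -1.6Δ_oct = -24600 cm⁻¹; plus 1 excess pair × P = +28140 cm⁻¹; total 3540 cm⁻¹.
The difference is 3540 − (-9225) = 12765 cm⁻¹, so high-spin lies lower.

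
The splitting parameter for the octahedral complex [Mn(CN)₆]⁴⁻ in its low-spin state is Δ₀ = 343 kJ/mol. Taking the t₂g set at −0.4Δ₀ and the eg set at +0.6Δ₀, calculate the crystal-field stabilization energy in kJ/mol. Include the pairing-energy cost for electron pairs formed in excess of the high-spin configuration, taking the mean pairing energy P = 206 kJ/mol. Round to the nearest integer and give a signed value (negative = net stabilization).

Each CN⁻ contributes -1; 6 × (-1) = -6. With overall charge -4, Mn is in the +2 oxidation state.
Mn sits in group 7; removing 2 electrons leaves Mn²⁺ with 7 − 2 = 5 d electrons.
The d⁵ electrons fill as t₂g⁵ eg⁰.
The orbital stabilization is -2.0Δ₀ = -2.0 × 343 = -686 kJ/mol.
High-spin d⁵ would be t₂g³ eg² with 0 pairs; low-spin has 2, so 2 excess pairs cost +2P = +412 kJ/mol.
Net CFSE = -686 + 412 = -274 kJ/mol.

-274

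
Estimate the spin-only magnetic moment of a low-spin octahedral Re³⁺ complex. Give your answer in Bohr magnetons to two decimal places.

2.83 Bohr magnetons

Re is in group 7, so Re³⁺ is d⁴ (7 − 3 = 4).
Configuration: t2g^4 e_g^0 → 2 unpaired electrons.
μ(spin-only) = √[2(2+2)] = √8 ≈ 2.83 Bohr magnetons.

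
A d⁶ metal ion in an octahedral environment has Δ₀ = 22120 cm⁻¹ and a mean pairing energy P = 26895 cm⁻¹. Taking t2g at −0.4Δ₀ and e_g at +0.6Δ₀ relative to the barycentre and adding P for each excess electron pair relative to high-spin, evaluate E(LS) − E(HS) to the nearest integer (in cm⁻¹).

High-spin: t2g^4 e_g^2, CFSE = -0.4Δ₀ = -8848 cm⁻¹.
Low-spin t2g^6 e_g^0 gives -2.4Δ₀ = -53088 cm⁻¹, but forming 2 extra pairs costs 2P = 53790 cm⁻¹, so E(LS) = -53088 + 53790 = 702 cm⁻¹.
E(LS) − E(HS) = 702 − (-8848) = 9550 cm⁻¹.

9550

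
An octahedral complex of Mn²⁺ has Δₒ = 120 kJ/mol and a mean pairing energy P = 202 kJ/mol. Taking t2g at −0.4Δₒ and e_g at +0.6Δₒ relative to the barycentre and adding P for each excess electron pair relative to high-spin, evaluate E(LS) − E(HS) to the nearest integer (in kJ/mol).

Group 7 minus oxidation state +2 gives a d⁵ configuration for Mn²⁺.
High-spin d⁵ fills as t2g^3 e_g^2 with CFSE 3(−0.4) + 2(+0.6) = 0.0Δₒ = 0 kJ/mol.
Low-spin t2g^5 e_g^0 gives -2.0Δₒ = -240 kJ/mol, but forming 2 extra pairs costs 2P = 404 kJ/mol, so E(LS) = -240 + 404 = 164 kJ/mol.
Thus E(LS) − E(HS) = 164 kJ/mol.

164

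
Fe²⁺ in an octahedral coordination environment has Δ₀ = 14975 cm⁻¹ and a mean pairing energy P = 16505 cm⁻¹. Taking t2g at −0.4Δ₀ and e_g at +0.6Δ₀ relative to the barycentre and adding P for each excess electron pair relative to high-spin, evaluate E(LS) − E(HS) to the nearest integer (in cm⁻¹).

3060

Fe sits in group 8; removing 2 electrons leaves Fe²⁺ with 8 − 2 = 6 d electrons.
High-spin: t2g^4 e_g^2, CFSE = -0.4Δ₀ = -5990 cm⁻¹.
For low-spin the configuration is t2g^6 e_g^0: orbital energy -2.4 × 14975 = -35940 cm⁻¹, and 2 additional pairs relative to high-spin add 33010 cm⁻¹, giving -2930 cm⁻¹.
Thus E(LS) − E(HS) = 3060 cm⁻¹.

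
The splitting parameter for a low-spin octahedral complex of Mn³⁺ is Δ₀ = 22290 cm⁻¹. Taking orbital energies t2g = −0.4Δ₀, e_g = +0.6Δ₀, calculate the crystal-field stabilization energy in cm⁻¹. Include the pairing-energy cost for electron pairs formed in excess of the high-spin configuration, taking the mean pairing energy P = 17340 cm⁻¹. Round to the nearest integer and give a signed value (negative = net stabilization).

Mn sits in group 7; removing 3 electrons leaves Mn³⁺ with 7 − 3 = 4 d electrons.
Electron filling gives t2g^4 e_g^0.
Orbital CFSE = 4(-0.4) + 0(0.6) = -1.6Δ₀ = -1.6 × 22290 = -35664 cm⁻¹.
Pairing penalty: 1 pair vs 0 in the high-spin reference → 1 extra × P = 17340 cm⁻¹.
Overall CFSE = -35664 + 17340 = -18324 cm⁻¹.

-18324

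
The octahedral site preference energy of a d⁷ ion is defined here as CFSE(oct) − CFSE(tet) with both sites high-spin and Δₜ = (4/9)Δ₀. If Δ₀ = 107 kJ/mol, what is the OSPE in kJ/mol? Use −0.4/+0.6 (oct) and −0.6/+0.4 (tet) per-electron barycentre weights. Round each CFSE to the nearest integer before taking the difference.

-29

Octahedral high-spin t₂g⁵ eg²: CFSE = -0.8 × 107 = -86 kJ/mol.
In a tetrahedral site the filling is e⁴ t₂³: CFSE(tet) = -1.2Δₜ = -1.2 × (4/9)(107) = -57 kJ/mol.
Subtracting, OSPE = -86 − (-57) = -29 kJ/mol.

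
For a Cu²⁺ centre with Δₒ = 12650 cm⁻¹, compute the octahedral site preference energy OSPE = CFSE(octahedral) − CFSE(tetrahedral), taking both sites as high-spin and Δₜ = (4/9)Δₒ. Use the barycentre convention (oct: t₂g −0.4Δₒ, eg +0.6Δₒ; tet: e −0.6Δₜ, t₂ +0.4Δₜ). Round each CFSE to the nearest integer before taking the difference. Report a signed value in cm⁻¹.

Cu is in group 11, so Cu²⁺ is d⁹ (11 − 2 = 9).
In an octahedral site d⁹ (HS) is t₂g⁶ eg³, giving CFSE(oct) = -0.6Δₒ = -7590 cm⁻¹.
Tetrahedral: e⁴ t₂⁵, CFSE = 4(−0.6) + 5(+0.4) = -0.4Δₜ = -0.4 × (4/9) × 12650 = -2249 cm⁻¹.
OSPE = -7590 − (-2249) = -5341 cm⁻¹.

-5341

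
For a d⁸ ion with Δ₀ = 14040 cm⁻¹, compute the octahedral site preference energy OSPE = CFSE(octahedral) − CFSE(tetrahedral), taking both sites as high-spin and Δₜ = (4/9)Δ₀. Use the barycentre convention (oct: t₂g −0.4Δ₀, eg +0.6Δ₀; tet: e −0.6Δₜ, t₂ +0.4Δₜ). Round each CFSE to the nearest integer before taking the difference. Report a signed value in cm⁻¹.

Octahedral (high-spin): t₂g⁶ eg², CFSE = 6(−0.4) + 2(+0.6) = -1.2Δ₀ = -1.2 × 14040 = -16848 cm⁻¹.
Tetrahedral: e⁴ t₂⁴, CFSE = 4(−0.6) + 4(+0.4) = -0.8Δₜ = -0.8 × (4/9) × 14040 = -4992 cm⁻¹.
OSPE = CFSE(oct) − CFSE(tet) = -16848 − (-4992) = -11856 cm⁻¹.

-11856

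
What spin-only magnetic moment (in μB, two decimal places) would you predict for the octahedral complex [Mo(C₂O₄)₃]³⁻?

Each C₂O₄²⁻ contributes -2; 3 × (-2) = -6. With overall charge -3, Mo is in the +3 oxidation state.
Mo sits in group 6; removing 3 electrons leaves Mo³⁺ with 6 − 3 = 3 d electrons.
For octahedral d³ the high- and low-spin configurations coincide.
Configuration: t₂g³ eg⁰ → 3 unpaired electrons.
μ(spin-only) = √[3(3+2)] = √15 ≈ 3.87 μB.

3.87 μB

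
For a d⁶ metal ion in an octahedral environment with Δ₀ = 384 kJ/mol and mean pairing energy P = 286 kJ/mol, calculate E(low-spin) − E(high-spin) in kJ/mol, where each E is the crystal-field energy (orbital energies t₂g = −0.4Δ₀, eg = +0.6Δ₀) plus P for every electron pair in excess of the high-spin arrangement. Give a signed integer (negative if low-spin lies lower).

-196

High-spin: t₂g⁴ eg², CFSE = -0.4Δ₀ = -154 kJ/mol.
Low-spin t₂g⁶ eg⁰ gives -2.4Δ₀ = -922 kJ/mol, but forming 2 extra pairs costs 2P = 572 kJ/mol, so E(LS) = -922 + 572 = -350 kJ/mol.
E(LS) − E(HS) = -350 − (-154) = -196 kJ/mol.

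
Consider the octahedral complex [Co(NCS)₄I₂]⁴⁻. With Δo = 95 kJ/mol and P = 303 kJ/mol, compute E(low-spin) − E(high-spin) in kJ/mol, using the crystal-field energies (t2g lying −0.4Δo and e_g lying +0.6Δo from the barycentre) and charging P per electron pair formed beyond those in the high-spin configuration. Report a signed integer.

Ligand charges: 4×(-1) from NCS⁻ and 2×(-1) from I⁻ sum to -6; with overall charge -4, Co is +2.
Co sits in group 9; removing 2 electrons leaves Co²⁺ with 9 − 2 = 7 d electrons.
High-spin: t2g^5 e_g^2, CFSE = -0.8Δo = -76 kJ/mol.
For low-spin the configuration is t2g^6 e_g^1: orbital energy -1.8 × 95 = -171 kJ/mol, and 1 additional pair relative to high-spin adds 303 kJ/mol, giving 132 kJ/mol.
E(LS) − E(HS) = 132 − (-76) = 208 kJ/mol.

208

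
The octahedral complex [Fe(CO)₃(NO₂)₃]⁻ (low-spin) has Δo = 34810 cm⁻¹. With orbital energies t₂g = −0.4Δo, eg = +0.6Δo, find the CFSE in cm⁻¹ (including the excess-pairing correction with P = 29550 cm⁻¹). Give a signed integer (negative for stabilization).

-24444

Ligand charges: 3×(+0) from CO and 3×(-1) from NO₂⁻ sum to -3; with overall charge -1, Fe is +2.
Fe is in group 8, so Fe²⁺ is d⁶ (8 − 2 = 6).
Configuration: t₂g⁶ eg⁰.
CFSE(orbital) = 6×(-0.4Δo) + 0×(0.6Δo) = -2.4Δo; with Δo = 34810 cm⁻¹ that is -83544 cm⁻¹.
Pairing penalty: 3 pairs vs 1 in the high-spin reference → 2 extra × P = 59100 cm⁻¹.
Overall CFSE = -83544 + 59100 = -24444 cm⁻¹.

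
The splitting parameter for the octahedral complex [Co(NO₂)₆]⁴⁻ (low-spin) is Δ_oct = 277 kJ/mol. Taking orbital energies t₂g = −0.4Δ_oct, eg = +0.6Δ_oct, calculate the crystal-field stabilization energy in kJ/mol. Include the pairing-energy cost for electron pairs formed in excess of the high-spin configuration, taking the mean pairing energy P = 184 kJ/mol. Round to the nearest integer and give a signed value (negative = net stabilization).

-315

Each NO₂⁻ contributes -1; 6 × (-1) = -6. With overall charge -4, Co is in the +2 oxidation state.
Co²⁺: group 9, so d-count = 9 − 2 = 7.
The d⁷ electrons fill as t₂g⁶ eg¹.
CFSE(orbital) = 6×(-0.4Δ_oct) + 1×(0.6Δ_oct) = -1.8Δ_oct; with Δ_oct = 277 kJ/mol that is -499 kJ/mol.
Pairing penalty: 3 pairs vs 2 in the high-spin reference → 1 extra × P = 184 kJ/mol.
Combining: -499 + 184 = -315 kJ/mol.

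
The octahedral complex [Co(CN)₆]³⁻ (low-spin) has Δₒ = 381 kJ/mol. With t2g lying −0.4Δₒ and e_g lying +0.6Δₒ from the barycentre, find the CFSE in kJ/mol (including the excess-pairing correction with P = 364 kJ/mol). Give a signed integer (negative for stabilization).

-186

Each CN⁻ contributes -1; 6 × (-1) = -6. With overall charge -3, Co is in the +3 oxidation state.
Group 9 minus oxidation state +3 gives a d⁶ configuration for Co³⁺.
The d⁶ electrons fill as t2g^6 e_g^0.
Orbital CFSE = 6(-0.4) + 0(0.6) = -2.4Δₒ = -2.4 × 381 = -914 kJ/mol.
Relative to high-spin t2g^4 e_g^2 (1 paired), the low-spin configuration has 2 additional pairs, contributing +2 × 364 = +728 kJ/mol.
Combining: -914 + 728 = -186 kJ/mol.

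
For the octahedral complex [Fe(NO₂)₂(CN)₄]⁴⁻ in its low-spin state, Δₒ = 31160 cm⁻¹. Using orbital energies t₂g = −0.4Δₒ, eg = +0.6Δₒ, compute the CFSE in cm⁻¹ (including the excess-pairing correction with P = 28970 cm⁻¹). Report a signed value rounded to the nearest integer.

Ligand charges: 2×(-1) from NO₂⁻ and 4×(-1) from CN⁻ sum to -6; with overall charge -4, Fe is +2.
Group 8 minus oxidation state +2 gives a d⁶ configuration for Fe²⁺.
Configuration: t₂g⁶ eg⁰.
The orbital stabilization is -2.4Δₒ = -2.4 × 31160 = -74784 cm⁻¹.
Relative to high-spin t₂g⁴ eg² (1 paired), the low-spin configuration has 2 additional pairs, contributing +2 × 28970 = +57940 cm⁻¹.
Combining: -74784 + 57940 = -16844 cm⁻¹.

-16844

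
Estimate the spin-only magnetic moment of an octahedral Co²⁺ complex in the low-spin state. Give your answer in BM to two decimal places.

Group 9 minus oxidation state +2 gives a d⁷ configuration for Co²⁺.
Configuration: t2g^6 e_g^1 → 1 unpaired electron.
μ(spin-only) = √[1(1+2)] = √3 ≈ 1.73 BM.

1.73 BM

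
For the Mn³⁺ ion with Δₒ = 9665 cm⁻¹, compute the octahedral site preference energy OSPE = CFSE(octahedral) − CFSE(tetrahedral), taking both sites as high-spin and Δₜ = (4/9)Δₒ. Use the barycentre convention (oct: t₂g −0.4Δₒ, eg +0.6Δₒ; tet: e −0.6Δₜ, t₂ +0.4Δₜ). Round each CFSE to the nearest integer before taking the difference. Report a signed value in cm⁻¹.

-4081

Mn³⁺: group 7, so d-count = 7 − 3 = 4.
In an octahedral site d⁴ (HS) is t₂g³ eg¹, giving CFSE(oct) = -0.6Δₒ = -5799 cm⁻¹.
In a tetrahedral site the filling is e² t₂²: CFSE(tet) = -0.4Δₜ = -0.4 × (4/9)(9665) = -1718 cm⁻¹.
OSPE = -5799 − (-1718) = -4081 cm⁻¹.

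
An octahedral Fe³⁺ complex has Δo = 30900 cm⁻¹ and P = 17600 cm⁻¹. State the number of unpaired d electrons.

1

Fe is in group 8, so Fe³⁺ is d⁵ (8 − 3 = 5).
With Δo > P the complex is low-spin.
Configuration: t₂g⁵ eg⁰.
Unpaired electrons: 1.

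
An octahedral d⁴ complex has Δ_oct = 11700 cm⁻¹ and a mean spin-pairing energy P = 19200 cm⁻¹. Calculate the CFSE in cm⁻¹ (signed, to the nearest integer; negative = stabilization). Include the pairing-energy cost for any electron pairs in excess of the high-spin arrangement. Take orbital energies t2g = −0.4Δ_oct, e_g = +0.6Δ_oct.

Δ_oct < P, so pairing is avoided: the ground state is high-spin.
Filling d⁴ accordingly: t2g^3 e_g^1.
Orbital CFSE = -0.6Δ_oct = -0.6 × 11700 = -7020 cm⁻¹.
High-spin has no excess pairs, so no pairing correction applies.

-7020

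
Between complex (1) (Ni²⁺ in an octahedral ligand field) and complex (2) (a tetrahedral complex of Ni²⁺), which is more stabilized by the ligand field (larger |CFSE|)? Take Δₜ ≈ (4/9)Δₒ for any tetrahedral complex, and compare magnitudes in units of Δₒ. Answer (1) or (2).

(1)

(1): Group 10 minus oxidation state +2 gives a d⁸ configuration for Ni²⁺; t₂g⁶ eg², CFSE = -1.2Δₒ.
(2): Group 10 minus oxidation state +2 gives a d⁸ configuration for Ni²⁺; Tetrahedral splitting is small, so the complex is high-spin; e^4 t2^4, CFSE = -0.8Δₜ ≈ -0.36Δₒ.
So (1) has the larger |CFSE|.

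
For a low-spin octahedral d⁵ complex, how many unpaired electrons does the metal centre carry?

Configuration: t₂g⁵ eg⁰, giving 1 unpaired electron.

1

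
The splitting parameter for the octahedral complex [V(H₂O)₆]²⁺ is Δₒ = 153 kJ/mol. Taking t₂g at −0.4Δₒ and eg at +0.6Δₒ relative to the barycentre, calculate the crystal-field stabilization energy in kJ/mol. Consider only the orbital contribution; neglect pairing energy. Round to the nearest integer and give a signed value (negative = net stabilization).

-184

H₂O is neutral, so the +2 overall charge sits on V: oxidation state +2.
V is in group 5, so V²⁺ is d³ (5 − 2 = 3).
For octahedral d³ the high- and low-spin configurations coincide.
Configuration: t₂g³ eg⁰.
Orbital CFSE = 3(-0.4) + 0(0.6) = -1.2Δₒ = -1.2 × 153 = -184 kJ/mol.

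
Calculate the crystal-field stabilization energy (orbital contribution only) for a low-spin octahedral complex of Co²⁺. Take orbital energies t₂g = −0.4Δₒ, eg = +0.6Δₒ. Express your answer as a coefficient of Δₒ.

Co sits in group 9; removing 2 electrons leaves Co²⁺ with 9 − 2 = 7 d electrons.
Configuration: t₂g⁶ eg¹.
CFSE = 6(-0.4Δₒ) + 1(0.6Δₒ) = -2.4Δₒ + 0.6Δₒ = -1.8Δₒ.

-1.8 Δₒ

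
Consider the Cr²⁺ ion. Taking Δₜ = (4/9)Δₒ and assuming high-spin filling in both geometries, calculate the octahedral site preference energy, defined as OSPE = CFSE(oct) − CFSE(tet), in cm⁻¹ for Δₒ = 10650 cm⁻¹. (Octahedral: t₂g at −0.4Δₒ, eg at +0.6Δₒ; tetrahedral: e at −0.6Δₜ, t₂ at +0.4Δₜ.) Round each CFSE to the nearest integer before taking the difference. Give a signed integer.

-4497

Cr²⁺: group 6, so d-count = 6 − 2 = 4.
Octahedral high-spin t2g^3 e_g^1: CFSE = -0.6 × 10650 = -6390 cm⁻¹.
Tetrahedral e^2 t2^2 gives -0.4Δₜ = -0.4 × (4/9) × 10650 = -1893 cm⁻¹.
OSPE = CFSE(oct) − CFSE(tet) = -6390 − (-1893) = -4497 cm⁻¹.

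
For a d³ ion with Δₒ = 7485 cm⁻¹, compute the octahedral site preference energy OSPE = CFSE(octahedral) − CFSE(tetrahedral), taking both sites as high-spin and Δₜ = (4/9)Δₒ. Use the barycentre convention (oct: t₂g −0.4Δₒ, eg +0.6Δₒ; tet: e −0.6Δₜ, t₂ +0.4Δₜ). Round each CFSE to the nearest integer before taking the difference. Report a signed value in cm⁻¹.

Octahedral (high-spin): t₂g³ eg⁰, CFSE = 3(−0.4) + 0(+0.6) = -1.2Δₒ = -1.2 × 7485 = -8982 cm⁻¹.
Tetrahedral e² t₂¹ gives -0.8Δₜ = -0.8 × (4/9) × 7485 = -2661 cm⁻¹.
Subtracting, OSPE = -8982 − (-2661) = -6321 cm⁻¹.

-6321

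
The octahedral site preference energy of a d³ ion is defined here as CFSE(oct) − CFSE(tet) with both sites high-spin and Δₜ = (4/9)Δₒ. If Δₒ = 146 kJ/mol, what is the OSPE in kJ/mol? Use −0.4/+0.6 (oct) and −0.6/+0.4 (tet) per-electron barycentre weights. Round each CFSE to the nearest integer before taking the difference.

Octahedral (high-spin): t₂g³ eg⁰, CFSE = 3(−0.4) + 0(+0.6) = -1.2Δₒ = -1.2 × 146 = -175 kJ/mol.
Tetrahedral e² t₂¹ gives -0.8Δₜ = -0.8 × (4/9) × 146 = -52 kJ/mol.
OSPE = -175 − (-52) = -123 kJ/mol.

-123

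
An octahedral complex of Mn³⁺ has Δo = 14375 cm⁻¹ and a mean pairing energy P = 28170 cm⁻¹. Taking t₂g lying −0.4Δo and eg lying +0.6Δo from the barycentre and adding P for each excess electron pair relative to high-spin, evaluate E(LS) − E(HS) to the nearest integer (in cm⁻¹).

Mn is in group 7, so Mn³⁺ is d⁴ (7 − 3 = 4).
High-spin d⁴ fills as t₂g³ eg¹ with CFSE 3(−0.4) + 1(+0.6) = -0.6Δo = -8625 cm⁻¹.
Low-spin: t₂g⁴ eg⁰, orbital CFSE = -1.6Δo = -23000 cm⁻¹; plus 1 excess pair × P = +28170 cm⁻¹; total 5170 cm⁻¹.
Thus E(LS) − E(HS) = 13795 cm⁻¹.

13795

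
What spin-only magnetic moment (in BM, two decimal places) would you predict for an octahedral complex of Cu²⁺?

1.73 BM

Cu sits in group 11; removing 2 electrons leaves Cu²⁺ with 11 − 2 = 9 d electrons.
Configuration: t₂g⁶ eg³ → 1 unpaired electron.
μ(spin-only) = √[1(1+2)] = √3 ≈ 1.73 BM.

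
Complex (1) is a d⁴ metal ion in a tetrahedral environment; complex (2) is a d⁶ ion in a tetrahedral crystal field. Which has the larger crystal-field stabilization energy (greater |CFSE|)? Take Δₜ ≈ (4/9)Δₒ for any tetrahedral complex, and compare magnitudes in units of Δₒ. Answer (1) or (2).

(1): With tetrahedral geometry the complex is necessarily high-spin; e² t₂², CFSE = -0.4Δₜ ≈ -0.18Δₒ.
(2): Tetrahedral splitting is small, so the complex is high-spin; e^3 t2^3, CFSE = -0.6Δₜ ≈ -0.27Δₒ.
So (2) has the larger |CFSE|.

(2)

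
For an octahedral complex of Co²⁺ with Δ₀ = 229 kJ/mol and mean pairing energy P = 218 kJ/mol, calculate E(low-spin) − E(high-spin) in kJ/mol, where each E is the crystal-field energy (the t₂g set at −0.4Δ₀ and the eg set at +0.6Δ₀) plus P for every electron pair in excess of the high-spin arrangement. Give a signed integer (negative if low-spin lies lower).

-11

Co²⁺: group 9, so d-count = 9 − 2 = 7.
High-spin d⁷ fills as t₂g⁵ eg² with CFSE 5(−0.4) + 2(+0.6) = -0.8Δ₀ = -183 kJ/mol.
Low-spin t₂g⁶ eg¹ gives -1.8Δ₀ = -412 kJ/mol, but forming 1 extra pair costs 1P = 218 kJ/mol, so E(LS) = -412 + 218 = -194 kJ/mol.
E(LS) − E(HS) = -194 − (-183) = -11 kJ/mol.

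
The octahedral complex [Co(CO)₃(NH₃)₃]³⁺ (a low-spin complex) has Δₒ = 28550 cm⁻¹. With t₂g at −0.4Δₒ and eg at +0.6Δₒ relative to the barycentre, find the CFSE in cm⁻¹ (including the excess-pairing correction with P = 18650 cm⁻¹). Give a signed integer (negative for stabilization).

-31220

Ligand charges: 3×(+0) from CO and 3×(+0) from NH₃ sum to +0; with overall charge +3, Co is +3.
Co is in group 9, so Co³⁺ is d⁶ (9 − 3 = 6).
The d⁶ electrons fill as t₂g⁶ eg⁰.
The orbital stabilization is -2.4Δₒ = -2.4 × 28550 = -68520 cm⁻¹.
High-spin d⁶ would be t₂g⁴ eg² with 1 pair; low-spin has 3, so 2 excess pairs cost +2P = +37300 cm⁻¹.
Net CFSE = -68520 + 37300 = -31220 cm⁻¹.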